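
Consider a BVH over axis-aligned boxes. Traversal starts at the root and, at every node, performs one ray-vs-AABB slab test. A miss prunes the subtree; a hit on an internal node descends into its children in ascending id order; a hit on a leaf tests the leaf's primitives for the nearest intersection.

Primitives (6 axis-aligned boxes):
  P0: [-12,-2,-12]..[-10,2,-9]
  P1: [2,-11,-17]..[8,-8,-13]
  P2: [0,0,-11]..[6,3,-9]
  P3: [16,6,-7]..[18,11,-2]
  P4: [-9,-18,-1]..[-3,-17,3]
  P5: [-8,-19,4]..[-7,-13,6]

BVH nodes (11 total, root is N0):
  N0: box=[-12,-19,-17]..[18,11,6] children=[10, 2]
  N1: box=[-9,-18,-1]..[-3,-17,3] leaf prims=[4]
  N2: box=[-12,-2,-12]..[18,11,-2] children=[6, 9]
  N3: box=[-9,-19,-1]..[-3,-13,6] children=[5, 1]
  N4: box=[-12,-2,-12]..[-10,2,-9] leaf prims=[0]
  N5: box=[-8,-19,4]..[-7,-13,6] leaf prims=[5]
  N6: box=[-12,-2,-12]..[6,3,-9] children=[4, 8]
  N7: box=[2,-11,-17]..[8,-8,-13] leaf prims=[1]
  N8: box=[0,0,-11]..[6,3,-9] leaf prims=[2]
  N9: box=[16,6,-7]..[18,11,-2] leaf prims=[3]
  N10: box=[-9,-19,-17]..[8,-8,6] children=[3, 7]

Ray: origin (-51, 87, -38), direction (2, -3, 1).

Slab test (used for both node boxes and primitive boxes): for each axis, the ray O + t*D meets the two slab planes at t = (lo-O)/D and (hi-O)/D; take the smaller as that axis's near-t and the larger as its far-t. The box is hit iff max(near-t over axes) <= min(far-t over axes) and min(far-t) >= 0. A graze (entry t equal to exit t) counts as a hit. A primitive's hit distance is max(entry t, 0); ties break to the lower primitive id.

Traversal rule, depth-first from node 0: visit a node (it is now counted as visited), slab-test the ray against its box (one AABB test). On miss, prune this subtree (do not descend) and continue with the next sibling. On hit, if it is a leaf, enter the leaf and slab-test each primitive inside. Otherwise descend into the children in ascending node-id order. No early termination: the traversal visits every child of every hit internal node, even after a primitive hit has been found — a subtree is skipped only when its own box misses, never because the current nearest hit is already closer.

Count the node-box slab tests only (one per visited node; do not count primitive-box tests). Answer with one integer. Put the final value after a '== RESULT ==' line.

Traverse from the root:
N0 x:[39/2,69/2] y:[76/3,106/3] z:[21,44] -> hit [76/3,69/2], descend [2, 10]
  N2 x:[39/2,69/2] y:[76/3,89/3] z:[26,36] -> hit [26,89/3], descend [6, 9]
    N6 x:[39/2,57/2] y:[28,89/3] z:[26,29] -> hit [28,57/2], descend [4, 8]
      N4 x:[39/2,41/2] y:[85/3,89/3] z:[26,29] -> miss, prune
      N8 x:[51/2,57/2] y:[28,29] z:[27,29] -> hit [28,57/2] leaf, test {P2@t=28}
    N9 x:[67/2,69/2] y:[76/3,27] z:[31,36] -> miss, prune
  N10 x:[21,59/2] y:[95/3,106/3] z:[21,44] -> miss, prune

Summary -> nodes [0, 2, 6, 4, 8, 9, 10]; box-tests=7; leaf-entries=1; first=P2

== RESULT ==
7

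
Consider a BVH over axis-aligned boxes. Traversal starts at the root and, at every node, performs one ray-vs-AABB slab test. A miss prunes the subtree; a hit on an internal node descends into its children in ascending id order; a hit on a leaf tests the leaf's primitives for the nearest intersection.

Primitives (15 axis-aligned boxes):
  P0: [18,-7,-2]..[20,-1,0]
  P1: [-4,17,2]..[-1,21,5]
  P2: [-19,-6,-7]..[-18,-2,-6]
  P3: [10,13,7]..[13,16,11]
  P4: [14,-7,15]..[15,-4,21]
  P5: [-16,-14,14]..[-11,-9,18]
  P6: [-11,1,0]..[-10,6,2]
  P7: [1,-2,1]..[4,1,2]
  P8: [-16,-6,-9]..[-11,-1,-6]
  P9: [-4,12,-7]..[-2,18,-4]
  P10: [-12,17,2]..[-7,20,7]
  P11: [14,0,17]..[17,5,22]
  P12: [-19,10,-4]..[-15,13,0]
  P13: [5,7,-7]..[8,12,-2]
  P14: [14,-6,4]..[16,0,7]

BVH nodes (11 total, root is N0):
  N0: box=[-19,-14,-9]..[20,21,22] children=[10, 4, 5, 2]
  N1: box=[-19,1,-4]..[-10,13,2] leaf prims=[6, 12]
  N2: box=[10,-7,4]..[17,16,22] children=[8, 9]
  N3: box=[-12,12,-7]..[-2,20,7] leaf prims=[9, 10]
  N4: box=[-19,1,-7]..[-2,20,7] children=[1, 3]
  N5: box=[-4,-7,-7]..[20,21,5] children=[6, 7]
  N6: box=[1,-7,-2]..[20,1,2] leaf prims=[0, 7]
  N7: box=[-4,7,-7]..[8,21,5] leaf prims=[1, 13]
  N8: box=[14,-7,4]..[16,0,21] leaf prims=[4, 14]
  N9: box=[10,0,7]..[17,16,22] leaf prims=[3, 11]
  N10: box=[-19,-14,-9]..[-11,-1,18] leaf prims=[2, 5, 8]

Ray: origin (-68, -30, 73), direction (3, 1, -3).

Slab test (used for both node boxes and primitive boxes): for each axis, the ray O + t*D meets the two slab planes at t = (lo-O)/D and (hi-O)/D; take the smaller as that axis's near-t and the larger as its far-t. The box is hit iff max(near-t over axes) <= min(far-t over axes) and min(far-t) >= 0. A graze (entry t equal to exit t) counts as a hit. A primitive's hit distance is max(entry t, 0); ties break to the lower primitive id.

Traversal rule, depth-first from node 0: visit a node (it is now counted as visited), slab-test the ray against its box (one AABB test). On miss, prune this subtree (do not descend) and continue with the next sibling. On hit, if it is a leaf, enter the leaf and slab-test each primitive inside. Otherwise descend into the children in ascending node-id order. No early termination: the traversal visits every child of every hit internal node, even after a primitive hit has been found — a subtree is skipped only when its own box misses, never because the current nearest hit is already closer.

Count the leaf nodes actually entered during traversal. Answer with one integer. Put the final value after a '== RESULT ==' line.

Traverse from the root:
N0 x:[49/3,88/3] y:[16,51] z:[17,82/3] -> hit [17,82/3], descend [2, 4, 5, 10]
  N2 x:[26,85/3] y:[23,46] z:[17,23] -> miss, prune
  N4 x:[49/3,22] y:[31,50] z:[22,80/3] -> miss, prune
  N5 x:[64/3,88/3] y:[23,51] z:[68/3,80/3] -> hit [23,80/3], descend [6, 7]
    N6 x:[23,88/3] y:[23,31] z:[71/3,25] -> hit [71/3,25] leaf, test {P0(miss), P7(miss)}
    N7 x:[64/3,76/3] y:[37,51] z:[68/3,80/3] -> miss, prune
  N10 x:[49/3,19] y:[16,29] z:[55/3,82/3] -> hit [55/3,19] leaf, test {P2(miss), P5@t=55/3, P8(miss)}

7 AABB tests over nodes [0, 2, 4, 5, 6, 7, 10]; 2 leaves entered; closest P5.

== RESULT ==
2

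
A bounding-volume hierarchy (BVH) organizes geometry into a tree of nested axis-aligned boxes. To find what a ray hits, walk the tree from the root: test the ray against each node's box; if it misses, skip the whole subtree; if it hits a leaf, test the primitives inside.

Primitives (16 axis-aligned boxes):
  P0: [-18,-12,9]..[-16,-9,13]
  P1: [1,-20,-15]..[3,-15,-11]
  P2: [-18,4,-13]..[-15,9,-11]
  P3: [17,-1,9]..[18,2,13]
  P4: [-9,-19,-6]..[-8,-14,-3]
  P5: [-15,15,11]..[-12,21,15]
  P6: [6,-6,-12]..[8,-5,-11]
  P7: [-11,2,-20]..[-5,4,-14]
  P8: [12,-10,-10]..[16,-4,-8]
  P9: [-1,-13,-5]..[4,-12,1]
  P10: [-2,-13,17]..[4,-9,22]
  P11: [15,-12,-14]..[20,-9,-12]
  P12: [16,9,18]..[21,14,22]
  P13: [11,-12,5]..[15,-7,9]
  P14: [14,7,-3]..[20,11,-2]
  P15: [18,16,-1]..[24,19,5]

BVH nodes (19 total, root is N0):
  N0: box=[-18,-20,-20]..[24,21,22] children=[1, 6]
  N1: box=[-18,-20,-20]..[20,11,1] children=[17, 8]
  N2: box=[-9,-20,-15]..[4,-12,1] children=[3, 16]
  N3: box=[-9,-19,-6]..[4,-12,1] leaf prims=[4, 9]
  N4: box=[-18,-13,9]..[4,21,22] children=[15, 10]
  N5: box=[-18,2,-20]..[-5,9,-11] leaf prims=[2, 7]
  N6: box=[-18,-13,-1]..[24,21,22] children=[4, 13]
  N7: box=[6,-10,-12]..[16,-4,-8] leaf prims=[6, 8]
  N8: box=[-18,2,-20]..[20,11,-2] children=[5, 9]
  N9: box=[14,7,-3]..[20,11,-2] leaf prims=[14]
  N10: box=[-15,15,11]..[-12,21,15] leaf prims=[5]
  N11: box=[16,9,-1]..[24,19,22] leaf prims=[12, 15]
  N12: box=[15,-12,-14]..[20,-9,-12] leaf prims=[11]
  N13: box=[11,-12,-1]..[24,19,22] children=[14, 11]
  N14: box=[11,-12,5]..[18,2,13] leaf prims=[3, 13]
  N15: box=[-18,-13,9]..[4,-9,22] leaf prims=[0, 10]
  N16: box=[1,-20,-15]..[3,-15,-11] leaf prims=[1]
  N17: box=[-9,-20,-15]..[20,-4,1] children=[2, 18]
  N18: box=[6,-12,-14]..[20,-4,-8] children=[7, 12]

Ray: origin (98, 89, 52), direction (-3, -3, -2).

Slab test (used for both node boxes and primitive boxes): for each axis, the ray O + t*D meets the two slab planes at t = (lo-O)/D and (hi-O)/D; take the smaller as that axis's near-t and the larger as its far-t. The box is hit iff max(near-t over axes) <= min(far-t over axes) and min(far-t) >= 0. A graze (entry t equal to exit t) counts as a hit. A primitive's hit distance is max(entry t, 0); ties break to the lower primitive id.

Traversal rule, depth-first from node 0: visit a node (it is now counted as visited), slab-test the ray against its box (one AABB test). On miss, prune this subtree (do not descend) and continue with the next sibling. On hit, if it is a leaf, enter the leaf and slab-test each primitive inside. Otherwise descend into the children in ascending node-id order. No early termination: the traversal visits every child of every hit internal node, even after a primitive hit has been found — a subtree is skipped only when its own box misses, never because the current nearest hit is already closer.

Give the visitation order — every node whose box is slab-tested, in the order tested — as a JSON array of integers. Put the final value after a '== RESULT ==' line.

Trace the traversal:
N0 x:[74/3,116/3] y:[68/3,109/3] z:[15,36] -> hit [74/3,36], descend [1, 6]
  N1 x:[26,116/3] y:[26,109/3] z:[51/2,36] -> hit [26,36], descend [8, 17]
    N8 x:[26,116/3] y:[26,29] z:[27,36] -> hit [27,29], descend [5, 9]
      N5 x:[103/3,116/3] y:[80/3,29] z:[63/2,36] -> miss, prune
      N9 x:[26,28] y:[26,82/3] z:[27,55/2] -> hit [27,82/3] leaf, test {P14@t=27}
    N17 x:[26,107/3] y:[31,109/3] z:[51/2,67/2] -> hit [31,67/2], descend [2, 18]
      N2 x:[94/3,107/3] y:[101/3,109/3] z:[51/2,67/2] -> miss, prune
      N18 x:[26,92/3] y:[31,101/3] z:[30,33] -> miss, prune
  N6 x:[74/3,116/3] y:[68/3,34] z:[15,53/2] -> hit [74/3,53/2], descend [4, 13]
    N4 x:[94/3,116/3] y:[68/3,34] z:[15,43/2] -> miss, prune
    N13 x:[74/3,29] y:[70/3,101/3] z:[15,53/2] -> hit [74/3,53/2], descend [11, 14]
      N11 x:[74/3,82/3] y:[70/3,80/3] z:[15,53/2] -> hit [74/3,53/2] leaf, test {P12(miss), P15(miss)}
      N14 x:[80/3,29] y:[29,101/3] z:[39/2,47/2] -> miss, prune

order=[0, 1, 8, 5, 9, 17, 2, 18, 6, 4, 13, 11, 14]  |boxes|=13  |leaves|=2  hit=P14

== RESULT ==
[0, 1, 8, 5, 9, 17, 2, 18, 6, 4, 13, 11, 14]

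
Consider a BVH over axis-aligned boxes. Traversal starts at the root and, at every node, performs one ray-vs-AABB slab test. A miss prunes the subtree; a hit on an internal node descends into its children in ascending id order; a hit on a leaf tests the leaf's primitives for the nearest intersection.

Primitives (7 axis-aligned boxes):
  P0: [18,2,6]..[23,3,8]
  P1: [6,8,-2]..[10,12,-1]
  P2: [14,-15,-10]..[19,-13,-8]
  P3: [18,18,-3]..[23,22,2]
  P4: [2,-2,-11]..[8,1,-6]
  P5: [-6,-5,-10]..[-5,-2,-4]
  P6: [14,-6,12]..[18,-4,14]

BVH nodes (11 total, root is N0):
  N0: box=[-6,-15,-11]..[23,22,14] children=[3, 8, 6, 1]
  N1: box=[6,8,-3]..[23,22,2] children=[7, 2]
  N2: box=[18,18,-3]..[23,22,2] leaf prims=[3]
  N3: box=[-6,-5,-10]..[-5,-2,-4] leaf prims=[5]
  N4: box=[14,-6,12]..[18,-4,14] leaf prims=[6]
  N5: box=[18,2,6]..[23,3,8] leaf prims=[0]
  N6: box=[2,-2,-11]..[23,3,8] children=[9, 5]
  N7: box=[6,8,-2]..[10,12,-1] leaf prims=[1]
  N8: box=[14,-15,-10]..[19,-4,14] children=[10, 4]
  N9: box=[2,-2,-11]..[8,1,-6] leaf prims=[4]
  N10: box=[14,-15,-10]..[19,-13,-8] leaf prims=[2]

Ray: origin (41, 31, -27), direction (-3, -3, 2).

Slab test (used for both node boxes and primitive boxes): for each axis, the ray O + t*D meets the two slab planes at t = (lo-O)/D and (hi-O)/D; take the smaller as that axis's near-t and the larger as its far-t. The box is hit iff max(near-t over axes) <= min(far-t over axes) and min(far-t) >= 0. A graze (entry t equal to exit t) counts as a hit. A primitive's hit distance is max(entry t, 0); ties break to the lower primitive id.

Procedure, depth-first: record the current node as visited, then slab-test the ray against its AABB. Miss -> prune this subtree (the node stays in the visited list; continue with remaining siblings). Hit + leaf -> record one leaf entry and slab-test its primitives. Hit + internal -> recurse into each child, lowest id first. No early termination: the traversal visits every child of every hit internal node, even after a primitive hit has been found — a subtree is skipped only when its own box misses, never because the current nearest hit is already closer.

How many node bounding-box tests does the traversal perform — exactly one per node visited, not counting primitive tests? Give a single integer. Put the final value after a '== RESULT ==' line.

Walk:
N0 x:[6,47/3] y:[3,46/3] z:[8,41/2] -> hit [8,46/3], descend [1, 3, 6, 8]
  N1 x:[6,35/3] y:[3,23/3] z:[12,29/2] -> miss, prune
  N3 x:[46/3,47/3] y:[11,12] z:[17/2,23/2] -> miss, prune
  N6 x:[6,13] y:[28/3,11] z:[8,35/2] -> hit [28/3,11], descend [5, 9]
    N5 x:[6,23/3] y:[28/3,29/3] z:[33/2,35/2] -> miss, prune
    N9 x:[11,13] y:[10,11] z:[8,21/2] -> miss, prune
  N8 x:[22/3,9] y:[35/3,46/3] z:[17/2,41/2] -> miss, prune

Visited [0, 1, 3, 6, 5, 9, 8]. Tests: 7 box, 0 leaf. Nearest: miss.

== RESULT ==
7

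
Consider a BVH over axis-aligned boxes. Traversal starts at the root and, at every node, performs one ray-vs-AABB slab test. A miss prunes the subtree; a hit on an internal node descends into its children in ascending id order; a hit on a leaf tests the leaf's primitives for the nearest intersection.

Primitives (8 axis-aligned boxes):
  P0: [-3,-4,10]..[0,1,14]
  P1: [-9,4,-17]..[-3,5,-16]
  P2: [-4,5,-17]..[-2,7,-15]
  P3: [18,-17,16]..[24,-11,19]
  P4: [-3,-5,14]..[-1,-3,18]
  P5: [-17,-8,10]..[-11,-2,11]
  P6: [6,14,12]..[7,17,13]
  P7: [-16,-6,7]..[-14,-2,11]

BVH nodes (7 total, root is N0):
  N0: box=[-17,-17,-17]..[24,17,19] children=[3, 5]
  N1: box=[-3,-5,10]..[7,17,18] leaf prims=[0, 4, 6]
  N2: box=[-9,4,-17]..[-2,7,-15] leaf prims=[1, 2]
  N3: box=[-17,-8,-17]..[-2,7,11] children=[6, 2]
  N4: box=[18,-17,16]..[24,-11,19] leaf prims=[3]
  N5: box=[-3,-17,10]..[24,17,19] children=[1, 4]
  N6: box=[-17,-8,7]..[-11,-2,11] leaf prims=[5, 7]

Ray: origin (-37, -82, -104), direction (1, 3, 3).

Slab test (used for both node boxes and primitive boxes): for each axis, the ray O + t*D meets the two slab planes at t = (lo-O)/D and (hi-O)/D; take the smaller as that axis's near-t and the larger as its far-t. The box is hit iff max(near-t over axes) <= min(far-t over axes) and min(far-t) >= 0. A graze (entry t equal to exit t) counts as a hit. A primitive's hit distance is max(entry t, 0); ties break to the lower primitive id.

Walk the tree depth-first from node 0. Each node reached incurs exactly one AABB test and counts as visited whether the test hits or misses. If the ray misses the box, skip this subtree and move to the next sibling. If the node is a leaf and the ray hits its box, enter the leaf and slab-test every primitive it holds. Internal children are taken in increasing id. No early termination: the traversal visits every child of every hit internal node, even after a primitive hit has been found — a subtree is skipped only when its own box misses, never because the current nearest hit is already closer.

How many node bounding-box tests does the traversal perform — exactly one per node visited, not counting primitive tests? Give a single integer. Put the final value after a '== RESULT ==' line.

Traverse from the root:
N0 x:[20,61] y:[65/3,33] z:[29,41] -> hit [29,33], descend [3, 5]
  N3 x:[20,35] y:[74/3,89/3] z:[29,115/3] -> hit [29,89/3], descend [2, 6]
    N2 x:[28,35] y:[86/3,89/3] z:[29,89/3] -> hit [29,89/3] leaf, test {P1@t=29, P2(miss)}
    N6 x:[20,26] y:[74/3,80/3] z:[37,115/3] -> miss, prune
  N5 x:[34,61] y:[65/3,33] z:[38,41] -> miss, prune

order=[0, 3, 2, 6, 5]  |boxes|=5  |leaves|=1  hit=P1

== RESULT ==
5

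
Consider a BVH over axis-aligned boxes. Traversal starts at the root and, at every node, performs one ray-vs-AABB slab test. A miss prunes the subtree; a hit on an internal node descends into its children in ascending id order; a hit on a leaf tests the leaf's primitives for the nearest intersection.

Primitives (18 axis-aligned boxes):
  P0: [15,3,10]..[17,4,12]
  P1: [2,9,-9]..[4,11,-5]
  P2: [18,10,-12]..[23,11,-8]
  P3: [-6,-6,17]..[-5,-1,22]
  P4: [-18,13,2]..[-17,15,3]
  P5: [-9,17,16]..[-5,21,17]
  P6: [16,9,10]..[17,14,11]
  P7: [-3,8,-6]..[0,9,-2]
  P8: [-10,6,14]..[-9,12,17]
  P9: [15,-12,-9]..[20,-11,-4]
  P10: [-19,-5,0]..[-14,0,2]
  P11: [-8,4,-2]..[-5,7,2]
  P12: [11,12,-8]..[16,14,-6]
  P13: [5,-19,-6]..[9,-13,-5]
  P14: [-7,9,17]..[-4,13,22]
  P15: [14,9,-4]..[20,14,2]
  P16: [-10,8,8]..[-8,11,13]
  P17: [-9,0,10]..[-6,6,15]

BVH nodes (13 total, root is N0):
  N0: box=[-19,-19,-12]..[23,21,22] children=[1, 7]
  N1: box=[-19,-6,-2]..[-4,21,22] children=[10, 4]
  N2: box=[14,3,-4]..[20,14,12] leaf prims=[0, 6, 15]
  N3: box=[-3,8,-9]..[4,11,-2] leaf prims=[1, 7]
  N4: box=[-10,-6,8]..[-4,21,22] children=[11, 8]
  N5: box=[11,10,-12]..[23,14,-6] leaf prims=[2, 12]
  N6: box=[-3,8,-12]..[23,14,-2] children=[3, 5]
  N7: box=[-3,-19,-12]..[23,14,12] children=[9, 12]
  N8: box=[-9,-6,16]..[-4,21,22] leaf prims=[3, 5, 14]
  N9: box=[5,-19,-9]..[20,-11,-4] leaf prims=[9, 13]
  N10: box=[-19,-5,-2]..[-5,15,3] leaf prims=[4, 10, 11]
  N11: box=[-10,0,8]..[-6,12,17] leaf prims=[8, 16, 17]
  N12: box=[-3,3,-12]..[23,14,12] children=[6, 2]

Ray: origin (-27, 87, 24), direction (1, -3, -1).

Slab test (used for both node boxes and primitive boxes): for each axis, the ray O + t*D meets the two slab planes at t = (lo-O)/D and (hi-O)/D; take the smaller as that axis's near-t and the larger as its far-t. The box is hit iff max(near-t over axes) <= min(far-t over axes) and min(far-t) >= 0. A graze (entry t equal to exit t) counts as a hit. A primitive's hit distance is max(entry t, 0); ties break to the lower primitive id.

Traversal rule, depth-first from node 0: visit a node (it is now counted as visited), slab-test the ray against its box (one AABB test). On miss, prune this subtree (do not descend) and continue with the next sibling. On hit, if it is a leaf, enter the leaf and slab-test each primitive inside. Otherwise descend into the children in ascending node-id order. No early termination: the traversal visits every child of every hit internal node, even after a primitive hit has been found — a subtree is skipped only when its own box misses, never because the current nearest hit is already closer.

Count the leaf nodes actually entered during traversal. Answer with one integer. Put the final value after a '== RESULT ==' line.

Walk:
N0 x:[8,50] y:[22,106/3] z:[2,36] -> hit [22,106/3], descend [1, 7]
  N1 x:[8,23] y:[22,31] z:[2,26] -> hit [22,23], descend [4, 10]
    N4 x:[17,23] y:[22,31] z:[2,16] -> miss, prune
    N10 x:[8,22] y:[24,92/3] z:[21,26] -> miss, prune
  N7 x:[24,50] y:[73/3,106/3] z:[12,36] -> hit [73/3,106/3], descend [9, 12]
    N9 x:[32,47] y:[98/3,106/3] z:[28,33] -> hit [98/3,33] leaf, test {P9(miss), P13(miss)}
    N12 x:[24,50] y:[73/3,28] z:[12,36] -> hit [73/3,28], descend [2, 6]
      N2 x:[41,47] y:[73/3,28] z:[12,28] -> miss, prune
      N6 x:[24,50] y:[73/3,79/3] z:[26,36] -> hit [26,79/3], descend [3, 5]
        N3 x:[24,31] y:[76/3,79/3] z:[26,33] -> hit [26,79/3] leaf, test {P1(miss), P7@t=26}
        N5 x:[38,50] y:[73/3,77/3] z:[30,36] -> miss, prune

11 AABB tests over nodes [0, 1, 4, 10, 7, 9, 12, 2, 6, 3, 5]; 2 leaves entered; closest P7.

== RESULT ==
2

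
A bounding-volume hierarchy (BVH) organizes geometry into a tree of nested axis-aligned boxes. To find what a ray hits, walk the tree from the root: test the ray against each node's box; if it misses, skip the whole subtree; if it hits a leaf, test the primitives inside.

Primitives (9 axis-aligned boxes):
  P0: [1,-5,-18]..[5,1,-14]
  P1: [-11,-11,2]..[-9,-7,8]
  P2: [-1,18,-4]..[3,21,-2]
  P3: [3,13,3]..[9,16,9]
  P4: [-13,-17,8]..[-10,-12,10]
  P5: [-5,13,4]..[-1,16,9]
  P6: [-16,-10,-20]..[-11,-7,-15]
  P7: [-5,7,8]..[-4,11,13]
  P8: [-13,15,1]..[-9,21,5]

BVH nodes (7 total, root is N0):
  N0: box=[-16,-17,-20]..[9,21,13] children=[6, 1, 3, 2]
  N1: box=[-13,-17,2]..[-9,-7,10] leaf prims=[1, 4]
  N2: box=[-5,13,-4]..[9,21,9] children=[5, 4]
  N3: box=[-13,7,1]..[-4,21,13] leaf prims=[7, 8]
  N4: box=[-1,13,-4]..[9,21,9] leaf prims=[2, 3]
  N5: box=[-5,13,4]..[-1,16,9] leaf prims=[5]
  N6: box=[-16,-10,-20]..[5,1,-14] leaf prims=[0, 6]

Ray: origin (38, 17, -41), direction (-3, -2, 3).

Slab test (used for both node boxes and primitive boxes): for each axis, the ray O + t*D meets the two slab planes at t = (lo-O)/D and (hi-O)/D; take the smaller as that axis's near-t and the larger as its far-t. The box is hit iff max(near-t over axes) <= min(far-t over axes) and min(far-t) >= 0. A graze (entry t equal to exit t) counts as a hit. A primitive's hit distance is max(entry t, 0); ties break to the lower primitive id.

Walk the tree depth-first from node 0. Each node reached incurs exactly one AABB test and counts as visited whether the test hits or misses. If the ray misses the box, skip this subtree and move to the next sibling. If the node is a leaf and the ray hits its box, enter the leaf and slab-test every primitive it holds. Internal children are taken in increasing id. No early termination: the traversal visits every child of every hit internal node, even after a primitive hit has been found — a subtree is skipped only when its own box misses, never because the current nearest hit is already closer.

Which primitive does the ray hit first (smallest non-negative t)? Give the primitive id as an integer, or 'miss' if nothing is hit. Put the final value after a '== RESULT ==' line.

Walk:
N0 x:[29/3,18] y:[-2,17] z:[7,18] -> hit [29/3,17], descend [1, 2, 3, 6]
  N1 x:[47/3,17] y:[12,17] z:[43/3,17] -> hit [47/3,17] leaf, test {P1(miss), P4@t=49/3}
  N2 x:[29/3,43/3] y:[-2,2] z:[37/3,50/3] -> miss, prune
  N3 x:[14,17] y:[-2,5] z:[14,18] -> miss, prune
  N6 x:[11,18] y:[8,27/2] z:[7,9] -> miss, prune

Summary -> nodes [0, 1, 2, 3, 6]; box-tests=5; leaf-entries=1; first=P4

== RESULT ==
4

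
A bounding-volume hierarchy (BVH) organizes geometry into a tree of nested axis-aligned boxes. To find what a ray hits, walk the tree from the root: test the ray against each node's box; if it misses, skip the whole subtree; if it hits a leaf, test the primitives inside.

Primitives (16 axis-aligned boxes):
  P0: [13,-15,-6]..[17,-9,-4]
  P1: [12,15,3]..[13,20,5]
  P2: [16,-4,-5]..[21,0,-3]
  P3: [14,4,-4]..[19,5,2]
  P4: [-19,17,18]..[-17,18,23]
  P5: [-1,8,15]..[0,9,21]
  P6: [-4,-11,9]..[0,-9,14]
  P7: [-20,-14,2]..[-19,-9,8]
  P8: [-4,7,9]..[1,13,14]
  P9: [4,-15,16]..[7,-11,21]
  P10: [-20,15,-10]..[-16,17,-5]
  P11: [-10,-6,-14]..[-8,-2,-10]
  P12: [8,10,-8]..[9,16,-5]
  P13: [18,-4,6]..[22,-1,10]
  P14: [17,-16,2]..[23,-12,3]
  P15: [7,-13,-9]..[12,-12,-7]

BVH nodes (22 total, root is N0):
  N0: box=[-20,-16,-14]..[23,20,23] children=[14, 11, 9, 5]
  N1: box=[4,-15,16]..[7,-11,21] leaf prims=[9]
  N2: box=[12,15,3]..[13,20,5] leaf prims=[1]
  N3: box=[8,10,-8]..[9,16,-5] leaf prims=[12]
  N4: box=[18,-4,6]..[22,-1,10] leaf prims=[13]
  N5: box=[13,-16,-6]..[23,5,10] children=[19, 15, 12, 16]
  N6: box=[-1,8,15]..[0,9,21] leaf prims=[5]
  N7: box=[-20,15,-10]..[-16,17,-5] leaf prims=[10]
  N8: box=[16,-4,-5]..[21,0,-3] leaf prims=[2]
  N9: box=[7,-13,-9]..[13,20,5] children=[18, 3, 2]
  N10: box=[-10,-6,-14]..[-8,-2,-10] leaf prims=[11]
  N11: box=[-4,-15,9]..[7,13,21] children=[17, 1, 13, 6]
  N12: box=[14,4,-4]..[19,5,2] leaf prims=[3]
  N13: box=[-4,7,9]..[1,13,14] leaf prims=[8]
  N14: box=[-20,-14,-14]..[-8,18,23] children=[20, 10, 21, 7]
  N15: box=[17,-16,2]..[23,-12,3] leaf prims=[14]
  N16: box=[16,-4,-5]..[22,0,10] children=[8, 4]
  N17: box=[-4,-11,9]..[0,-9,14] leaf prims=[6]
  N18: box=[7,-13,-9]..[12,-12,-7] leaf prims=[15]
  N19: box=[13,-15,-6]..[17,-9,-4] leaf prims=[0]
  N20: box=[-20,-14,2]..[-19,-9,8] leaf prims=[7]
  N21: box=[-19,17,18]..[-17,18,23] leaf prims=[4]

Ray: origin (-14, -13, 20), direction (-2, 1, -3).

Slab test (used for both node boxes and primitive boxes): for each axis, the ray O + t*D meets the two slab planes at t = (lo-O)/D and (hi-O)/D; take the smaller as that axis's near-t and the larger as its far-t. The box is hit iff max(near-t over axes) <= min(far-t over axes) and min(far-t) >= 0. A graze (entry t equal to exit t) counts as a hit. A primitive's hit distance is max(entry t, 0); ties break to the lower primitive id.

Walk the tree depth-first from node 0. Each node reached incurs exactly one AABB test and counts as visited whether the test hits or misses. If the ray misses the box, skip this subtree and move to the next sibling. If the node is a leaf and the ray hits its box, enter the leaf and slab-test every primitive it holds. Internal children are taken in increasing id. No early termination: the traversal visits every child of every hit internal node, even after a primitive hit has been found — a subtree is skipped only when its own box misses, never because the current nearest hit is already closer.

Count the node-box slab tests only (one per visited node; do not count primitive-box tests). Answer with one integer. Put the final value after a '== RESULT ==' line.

Traverse from the root:
N0 x:[-37/2,3] y:[-3,33] z:[-1,34/3] -> hit [-1,3], descend [5, 9, 11, 14]
  N5 x:[-37/2,-27/2] y:[-3,18] z:[10/3,26/3] -> miss, prune
  N9 x:[-27/2,-21/2] y:[0,33] z:[5,29/3] -> miss, prune
  N11 x:[-21/2,-5] y:[-2,26] z:[-1/3,11/3] -> miss, prune
  N14 x:[-3,3] y:[-1,31] z:[-1,34/3] -> hit [-1,3], descend [7, 10, 20, 21]
    N7 x:[1,3] y:[28,30] z:[25/3,10] -> miss, prune
    N10 x:[-3,-2] y:[7,11] z:[10,34/3] -> miss, prune
    N20 x:[5/2,3] y:[-1,4] z:[4,6] -> miss, prune
    N21 x:[3/2,5/2] y:[30,31] z:[-1,2/3] -> miss, prune

Visited [0, 5, 9, 11, 14, 7, 10, 20, 21]. Tests: 9 box, 0 leaf. Nearest: miss.

== RESULT ==
9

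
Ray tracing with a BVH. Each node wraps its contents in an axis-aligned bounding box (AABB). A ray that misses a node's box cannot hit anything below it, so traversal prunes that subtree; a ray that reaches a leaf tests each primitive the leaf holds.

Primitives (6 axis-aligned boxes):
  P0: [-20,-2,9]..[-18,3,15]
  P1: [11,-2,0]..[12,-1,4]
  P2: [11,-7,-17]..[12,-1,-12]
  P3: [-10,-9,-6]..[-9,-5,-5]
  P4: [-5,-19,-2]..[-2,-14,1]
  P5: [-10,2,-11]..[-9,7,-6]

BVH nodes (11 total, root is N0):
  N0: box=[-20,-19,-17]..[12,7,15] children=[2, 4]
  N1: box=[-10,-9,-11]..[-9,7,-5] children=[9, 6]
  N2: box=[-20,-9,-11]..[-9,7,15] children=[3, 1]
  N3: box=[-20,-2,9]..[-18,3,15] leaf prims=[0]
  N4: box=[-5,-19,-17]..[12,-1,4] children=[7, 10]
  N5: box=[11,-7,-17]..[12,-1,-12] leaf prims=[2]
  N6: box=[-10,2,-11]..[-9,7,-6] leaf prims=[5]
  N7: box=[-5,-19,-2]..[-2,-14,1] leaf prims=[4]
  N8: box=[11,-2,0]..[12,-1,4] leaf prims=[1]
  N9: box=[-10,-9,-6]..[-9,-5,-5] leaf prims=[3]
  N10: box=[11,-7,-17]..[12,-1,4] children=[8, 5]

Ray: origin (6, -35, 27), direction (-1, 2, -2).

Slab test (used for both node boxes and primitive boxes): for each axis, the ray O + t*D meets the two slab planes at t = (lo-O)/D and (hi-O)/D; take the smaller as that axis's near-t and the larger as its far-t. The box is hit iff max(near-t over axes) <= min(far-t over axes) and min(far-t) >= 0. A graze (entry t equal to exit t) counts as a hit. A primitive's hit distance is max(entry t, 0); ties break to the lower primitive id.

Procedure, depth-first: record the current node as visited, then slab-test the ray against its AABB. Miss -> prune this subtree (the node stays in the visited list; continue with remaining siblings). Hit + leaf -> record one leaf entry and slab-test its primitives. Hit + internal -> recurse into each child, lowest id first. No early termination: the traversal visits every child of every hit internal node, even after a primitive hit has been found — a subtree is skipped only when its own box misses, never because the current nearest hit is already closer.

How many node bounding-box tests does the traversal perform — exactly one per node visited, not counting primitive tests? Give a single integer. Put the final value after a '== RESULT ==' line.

Trace the traversal:
N0 x:[-6,26] y:[8,21] z:[6,22] -> hit [8,21], descend [2, 4]
  N2 x:[15,26] y:[13,21] z:[6,19] -> hit [15,19], descend [1, 3]
    N1 x:[15,16] y:[13,21] z:[16,19] -> hit [16,16], descend [6, 9]
      N6 x:[15,16] y:[37/2,21] z:[33/2,19] -> miss, prune
      N9 x:[15,16] y:[13,15] z:[16,33/2] -> miss, prune
    N3 x:[24,26] y:[33/2,19] z:[6,9] -> miss, prune
  N4 x:[-6,11] y:[8,17] z:[23/2,22] -> miss, prune

Summary -> nodes [0, 2, 1, 6, 9, 3, 4]; box-tests=7; leaf-entries=0; first=miss

== RESULT ==
7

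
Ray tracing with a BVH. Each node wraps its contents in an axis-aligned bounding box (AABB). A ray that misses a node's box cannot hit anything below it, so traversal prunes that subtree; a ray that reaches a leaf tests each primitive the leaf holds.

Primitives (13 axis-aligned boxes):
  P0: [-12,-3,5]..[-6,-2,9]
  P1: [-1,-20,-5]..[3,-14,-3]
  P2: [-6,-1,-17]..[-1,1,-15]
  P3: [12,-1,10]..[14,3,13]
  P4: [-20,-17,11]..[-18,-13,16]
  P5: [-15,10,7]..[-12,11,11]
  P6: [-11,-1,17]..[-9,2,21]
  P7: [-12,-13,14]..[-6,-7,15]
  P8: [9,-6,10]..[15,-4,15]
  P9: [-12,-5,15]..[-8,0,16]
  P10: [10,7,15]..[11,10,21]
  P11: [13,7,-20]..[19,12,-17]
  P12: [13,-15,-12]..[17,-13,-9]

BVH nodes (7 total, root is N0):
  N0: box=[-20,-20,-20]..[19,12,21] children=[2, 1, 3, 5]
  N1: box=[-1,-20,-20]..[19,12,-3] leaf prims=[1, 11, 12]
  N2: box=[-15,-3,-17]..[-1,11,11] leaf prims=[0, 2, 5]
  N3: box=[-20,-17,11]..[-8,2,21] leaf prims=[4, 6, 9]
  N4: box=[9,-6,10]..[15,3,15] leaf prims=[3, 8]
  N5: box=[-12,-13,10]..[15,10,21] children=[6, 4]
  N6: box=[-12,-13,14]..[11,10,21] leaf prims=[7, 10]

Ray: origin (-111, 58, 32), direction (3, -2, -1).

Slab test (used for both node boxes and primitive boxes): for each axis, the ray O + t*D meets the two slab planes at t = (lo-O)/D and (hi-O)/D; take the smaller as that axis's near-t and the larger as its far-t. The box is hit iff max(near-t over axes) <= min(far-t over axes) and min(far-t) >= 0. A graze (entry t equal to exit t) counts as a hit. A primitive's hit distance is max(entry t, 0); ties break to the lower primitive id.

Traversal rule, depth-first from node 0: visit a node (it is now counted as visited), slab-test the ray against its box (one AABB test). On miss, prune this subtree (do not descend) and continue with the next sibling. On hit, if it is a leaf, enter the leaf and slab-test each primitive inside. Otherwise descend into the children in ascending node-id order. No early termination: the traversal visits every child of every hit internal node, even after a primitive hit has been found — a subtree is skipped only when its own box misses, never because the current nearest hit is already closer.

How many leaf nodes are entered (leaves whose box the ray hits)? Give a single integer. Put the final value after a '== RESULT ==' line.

Walk:
N0 x:[91/3,130/3] y:[23,39] z:[11,52] -> hit [91/3,39], descend [1, 2, 3, 5]
  N1 x:[110/3,130/3] y:[23,39] z:[35,52] -> hit [110/3,39] leaf, test {P1@t=110/3, P11(miss), P12(miss)}
  N2 x:[32,110/3] y:[47/2,61/2] z:[21,49] -> miss, prune
  N3 x:[91/3,103/3] y:[28,75/2] z:[11,21] -> miss, prune
  N5 x:[33,42] y:[24,71/2] z:[11,22] -> miss, prune

order=[0, 1, 2, 3, 5]  |boxes|=5  |leaves|=1  hit=P1

== RESULT ==
1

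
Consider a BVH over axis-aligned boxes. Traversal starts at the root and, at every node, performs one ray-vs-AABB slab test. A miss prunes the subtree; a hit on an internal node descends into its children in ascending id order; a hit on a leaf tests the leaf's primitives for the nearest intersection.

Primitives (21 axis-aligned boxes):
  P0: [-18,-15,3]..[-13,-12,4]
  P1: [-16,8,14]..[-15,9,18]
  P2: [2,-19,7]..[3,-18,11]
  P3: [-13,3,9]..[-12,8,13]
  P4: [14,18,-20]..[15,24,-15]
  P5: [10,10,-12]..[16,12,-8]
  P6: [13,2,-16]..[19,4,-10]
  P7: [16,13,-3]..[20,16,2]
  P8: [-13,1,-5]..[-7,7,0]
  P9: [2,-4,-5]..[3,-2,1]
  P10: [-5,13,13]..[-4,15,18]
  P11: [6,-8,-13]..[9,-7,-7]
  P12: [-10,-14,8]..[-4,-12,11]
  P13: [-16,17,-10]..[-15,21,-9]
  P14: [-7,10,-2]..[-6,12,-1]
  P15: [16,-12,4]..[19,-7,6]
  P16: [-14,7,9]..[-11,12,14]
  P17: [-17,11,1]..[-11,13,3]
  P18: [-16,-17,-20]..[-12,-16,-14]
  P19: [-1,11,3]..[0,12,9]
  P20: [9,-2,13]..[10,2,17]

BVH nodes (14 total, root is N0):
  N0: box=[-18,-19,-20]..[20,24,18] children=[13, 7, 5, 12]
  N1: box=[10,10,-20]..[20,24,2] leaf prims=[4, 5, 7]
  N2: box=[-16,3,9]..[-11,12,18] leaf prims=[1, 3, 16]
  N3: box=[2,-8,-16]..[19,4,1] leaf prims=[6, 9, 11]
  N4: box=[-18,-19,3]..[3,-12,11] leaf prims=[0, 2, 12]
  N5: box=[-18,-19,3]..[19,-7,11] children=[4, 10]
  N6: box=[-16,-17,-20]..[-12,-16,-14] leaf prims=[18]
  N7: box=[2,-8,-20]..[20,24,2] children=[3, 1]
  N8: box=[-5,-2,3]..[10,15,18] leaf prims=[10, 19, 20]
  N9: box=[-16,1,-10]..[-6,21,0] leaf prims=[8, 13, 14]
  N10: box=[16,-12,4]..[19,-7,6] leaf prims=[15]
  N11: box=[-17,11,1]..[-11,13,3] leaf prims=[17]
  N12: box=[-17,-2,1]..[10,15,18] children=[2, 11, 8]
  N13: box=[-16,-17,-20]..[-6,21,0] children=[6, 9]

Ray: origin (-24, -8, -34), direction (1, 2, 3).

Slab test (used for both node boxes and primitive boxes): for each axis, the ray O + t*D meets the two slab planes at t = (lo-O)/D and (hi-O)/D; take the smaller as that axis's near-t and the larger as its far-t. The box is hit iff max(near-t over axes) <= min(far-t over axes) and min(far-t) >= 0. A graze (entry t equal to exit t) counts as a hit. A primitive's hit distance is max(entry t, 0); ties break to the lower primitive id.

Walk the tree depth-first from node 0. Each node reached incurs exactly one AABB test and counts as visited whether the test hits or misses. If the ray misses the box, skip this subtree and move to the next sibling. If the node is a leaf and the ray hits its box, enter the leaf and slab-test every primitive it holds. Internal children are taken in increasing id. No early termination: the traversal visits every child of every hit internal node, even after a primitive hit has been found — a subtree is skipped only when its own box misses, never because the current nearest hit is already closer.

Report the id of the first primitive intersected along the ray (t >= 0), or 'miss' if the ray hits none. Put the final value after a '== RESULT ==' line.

Traverse from the root:
N0 x:[6,44] y:[-11/2,16] z:[14/3,52/3] -> hit [6,16], descend [5, 7, 12, 13]
  N5 x:[6,43] y:[-11/2,1/2] z:[37/3,15] -> miss, prune
  N7 x:[26,44] y:[0,16] z:[14/3,12] -> miss, prune
  N12 x:[7,34] y:[3,23/2] z:[35/3,52/3] -> miss, prune
  N13 x:[8,18] y:[-9/2,29/2] z:[14/3,34/3] -> hit [8,34/3], descend [6, 9]
    N6 x:[8,12] y:[-9/2,-4] z:[14/3,20/3] -> miss, prune
    N9 x:[8,18] y:[9/2,29/2] z:[8,34/3] -> hit [8,34/3] leaf, test {P8(miss), P13(miss), P14(miss)}

7 AABB tests over nodes [0, 5, 7, 12, 13, 6, 9]; 1 leaf entered; closest miss.

== RESULT ==
miss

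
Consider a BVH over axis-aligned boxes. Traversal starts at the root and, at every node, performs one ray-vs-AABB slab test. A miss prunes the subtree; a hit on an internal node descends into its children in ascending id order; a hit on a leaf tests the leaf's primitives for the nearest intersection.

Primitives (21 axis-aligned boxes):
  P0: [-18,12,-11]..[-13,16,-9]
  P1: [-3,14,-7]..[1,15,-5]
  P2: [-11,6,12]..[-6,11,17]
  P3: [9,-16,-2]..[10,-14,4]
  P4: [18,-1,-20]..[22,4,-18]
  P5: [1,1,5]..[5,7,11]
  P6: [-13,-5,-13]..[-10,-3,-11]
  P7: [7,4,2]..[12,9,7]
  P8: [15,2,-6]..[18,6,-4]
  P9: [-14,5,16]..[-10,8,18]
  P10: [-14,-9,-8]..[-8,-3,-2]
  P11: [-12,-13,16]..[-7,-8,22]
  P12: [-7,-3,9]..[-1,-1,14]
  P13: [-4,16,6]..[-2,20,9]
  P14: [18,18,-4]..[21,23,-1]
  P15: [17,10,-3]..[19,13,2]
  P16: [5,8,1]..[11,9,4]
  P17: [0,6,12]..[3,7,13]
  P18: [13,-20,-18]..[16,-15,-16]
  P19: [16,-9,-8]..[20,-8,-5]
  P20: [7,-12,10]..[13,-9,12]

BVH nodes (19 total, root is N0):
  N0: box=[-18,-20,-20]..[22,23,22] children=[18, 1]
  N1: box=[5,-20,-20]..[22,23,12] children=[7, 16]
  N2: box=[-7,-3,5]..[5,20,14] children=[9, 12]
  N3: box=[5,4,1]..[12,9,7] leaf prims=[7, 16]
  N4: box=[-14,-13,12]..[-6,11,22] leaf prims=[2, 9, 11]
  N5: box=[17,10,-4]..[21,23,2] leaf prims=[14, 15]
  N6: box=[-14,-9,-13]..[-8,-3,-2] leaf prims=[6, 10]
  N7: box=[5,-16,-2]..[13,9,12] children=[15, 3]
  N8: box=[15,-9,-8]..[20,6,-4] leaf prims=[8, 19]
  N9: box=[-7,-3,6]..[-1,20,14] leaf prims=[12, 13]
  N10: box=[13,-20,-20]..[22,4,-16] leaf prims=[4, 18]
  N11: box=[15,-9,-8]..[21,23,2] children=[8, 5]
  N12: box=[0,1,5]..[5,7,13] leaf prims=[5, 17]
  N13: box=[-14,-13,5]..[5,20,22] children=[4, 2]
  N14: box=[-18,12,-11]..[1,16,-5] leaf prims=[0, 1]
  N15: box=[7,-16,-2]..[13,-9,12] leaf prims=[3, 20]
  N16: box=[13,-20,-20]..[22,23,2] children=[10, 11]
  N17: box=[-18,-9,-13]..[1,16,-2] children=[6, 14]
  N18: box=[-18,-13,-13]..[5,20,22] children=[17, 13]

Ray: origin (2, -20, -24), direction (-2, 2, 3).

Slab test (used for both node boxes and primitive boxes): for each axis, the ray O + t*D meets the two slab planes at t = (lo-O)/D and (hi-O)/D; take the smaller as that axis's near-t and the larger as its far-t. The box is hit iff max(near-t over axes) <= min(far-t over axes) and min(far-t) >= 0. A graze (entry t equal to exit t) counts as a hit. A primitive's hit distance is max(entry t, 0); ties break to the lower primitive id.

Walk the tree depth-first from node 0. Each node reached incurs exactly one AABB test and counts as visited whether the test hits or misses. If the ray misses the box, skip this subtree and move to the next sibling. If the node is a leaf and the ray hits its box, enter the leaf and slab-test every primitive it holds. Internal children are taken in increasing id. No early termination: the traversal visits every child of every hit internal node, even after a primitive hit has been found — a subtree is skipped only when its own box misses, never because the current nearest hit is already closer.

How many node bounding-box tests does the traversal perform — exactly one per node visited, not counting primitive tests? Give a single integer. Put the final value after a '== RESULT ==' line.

Traverse from the root:
N0 x:[-10,10] y:[0,43/2] z:[4/3,46/3] -> hit [4/3,10], descend [1, 18]
  N1 x:[-10,-3/2] y:[0,43/2] z:[4/3,12] -> miss, prune
  N18 x:[-3/2,10] y:[7/2,20] z:[11/3,46/3] -> hit [11/3,10], descend [13, 17]
    N13 x:[-3/2,8] y:[7/2,20] z:[29/3,46/3] -> miss, prune
    N17 x:[1/2,10] y:[11/2,18] z:[11/3,22/3] -> hit [11/2,22/3], descend [6, 14]
      N6 x:[5,8] y:[11/2,17/2] z:[11/3,22/3] -> hit [11/2,22/3] leaf, test {P6(miss), P10@t=11/2}
      N14 x:[1/2,10] y:[16,18] z:[13/3,19/3] -> miss, prune

Visited [0, 1, 18, 13, 17, 6, 14]. Tests: 7 box, 1 leaf. Nearest: P10.

== RESULT ==
7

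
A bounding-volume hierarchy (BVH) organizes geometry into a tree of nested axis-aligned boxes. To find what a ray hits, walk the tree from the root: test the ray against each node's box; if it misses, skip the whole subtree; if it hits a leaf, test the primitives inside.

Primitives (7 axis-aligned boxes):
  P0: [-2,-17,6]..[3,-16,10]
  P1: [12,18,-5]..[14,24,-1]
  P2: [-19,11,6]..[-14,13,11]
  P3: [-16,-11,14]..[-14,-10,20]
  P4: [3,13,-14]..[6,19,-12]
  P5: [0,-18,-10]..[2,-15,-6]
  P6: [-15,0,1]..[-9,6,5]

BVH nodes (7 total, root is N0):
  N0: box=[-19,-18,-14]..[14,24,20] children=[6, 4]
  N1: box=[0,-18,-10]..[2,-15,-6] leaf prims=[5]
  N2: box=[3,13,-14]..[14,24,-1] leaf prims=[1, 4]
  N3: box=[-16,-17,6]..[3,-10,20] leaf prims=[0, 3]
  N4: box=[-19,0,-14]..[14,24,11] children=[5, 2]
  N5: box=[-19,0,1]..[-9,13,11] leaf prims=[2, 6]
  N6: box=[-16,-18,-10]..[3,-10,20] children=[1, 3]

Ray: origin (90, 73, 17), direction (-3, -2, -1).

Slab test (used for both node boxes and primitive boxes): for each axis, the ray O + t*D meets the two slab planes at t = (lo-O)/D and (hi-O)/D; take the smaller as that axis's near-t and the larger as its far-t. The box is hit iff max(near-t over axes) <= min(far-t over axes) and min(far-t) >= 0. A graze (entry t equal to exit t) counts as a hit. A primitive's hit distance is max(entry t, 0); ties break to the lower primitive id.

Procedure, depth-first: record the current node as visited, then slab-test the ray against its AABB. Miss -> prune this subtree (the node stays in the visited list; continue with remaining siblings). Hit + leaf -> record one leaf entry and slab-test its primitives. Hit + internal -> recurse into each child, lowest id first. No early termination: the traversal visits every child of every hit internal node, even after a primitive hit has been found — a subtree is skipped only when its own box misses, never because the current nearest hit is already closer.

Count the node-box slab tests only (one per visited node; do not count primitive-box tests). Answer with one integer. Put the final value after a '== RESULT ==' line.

Walk:
N0 x:[76/3,109/3] y:[49/2,91/2] z:[-3,31] -> hit [76/3,31], descend [4, 6]
  N4 x:[76/3,109/3] y:[49/2,73/2] z:[6,31] -> hit [76/3,31], descend [2, 5]
    N2 x:[76/3,29] y:[49/2,30] z:[18,31] -> hit [76/3,29] leaf, test {P1(miss), P4@t=29}
    N5 x:[33,109/3] y:[30,73/2] z:[6,16] -> miss, prune
  N6 x:[29,106/3] y:[83/2,91/2] z:[-3,27] -> miss, prune

Visited [0, 4, 2, 5, 6]. Tests: 5 box, 1 leaf. Nearest: P4.

== RESULT ==
5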